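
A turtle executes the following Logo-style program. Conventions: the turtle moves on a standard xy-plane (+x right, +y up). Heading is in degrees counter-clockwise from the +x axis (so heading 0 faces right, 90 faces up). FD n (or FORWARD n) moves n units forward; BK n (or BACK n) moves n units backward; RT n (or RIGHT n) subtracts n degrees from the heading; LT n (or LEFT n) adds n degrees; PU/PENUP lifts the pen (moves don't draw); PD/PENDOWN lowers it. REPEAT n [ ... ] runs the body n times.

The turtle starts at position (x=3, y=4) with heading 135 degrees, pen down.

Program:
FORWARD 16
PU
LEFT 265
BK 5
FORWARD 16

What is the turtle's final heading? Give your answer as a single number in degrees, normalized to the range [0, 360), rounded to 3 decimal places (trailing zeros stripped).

Answer: 40

Derivation:
Executing turtle program step by step:
Start: pos=(3,4), heading=135, pen down
FD 16: (3,4) -> (-8.314,15.314) [heading=135, draw]
PU: pen up
LT 265: heading 135 -> 40
BK 5: (-8.314,15.314) -> (-12.144,12.1) [heading=40, move]
FD 16: (-12.144,12.1) -> (0.113,22.384) [heading=40, move]
Final: pos=(0.113,22.384), heading=40, 1 segment(s) drawn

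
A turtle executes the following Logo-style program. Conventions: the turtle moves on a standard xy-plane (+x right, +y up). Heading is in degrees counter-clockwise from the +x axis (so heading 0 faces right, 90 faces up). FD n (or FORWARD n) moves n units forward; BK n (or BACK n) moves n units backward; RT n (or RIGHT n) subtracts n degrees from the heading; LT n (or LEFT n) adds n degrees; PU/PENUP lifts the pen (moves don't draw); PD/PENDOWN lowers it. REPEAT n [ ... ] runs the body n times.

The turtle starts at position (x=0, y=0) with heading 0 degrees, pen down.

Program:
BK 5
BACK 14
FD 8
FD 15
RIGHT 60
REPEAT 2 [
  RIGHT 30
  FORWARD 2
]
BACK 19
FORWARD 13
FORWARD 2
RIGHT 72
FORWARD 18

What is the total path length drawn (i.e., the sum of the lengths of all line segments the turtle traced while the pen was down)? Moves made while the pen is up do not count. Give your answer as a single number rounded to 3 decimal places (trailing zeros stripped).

Executing turtle program step by step:
Start: pos=(0,0), heading=0, pen down
BK 5: (0,0) -> (-5,0) [heading=0, draw]
BK 14: (-5,0) -> (-19,0) [heading=0, draw]
FD 8: (-19,0) -> (-11,0) [heading=0, draw]
FD 15: (-11,0) -> (4,0) [heading=0, draw]
RT 60: heading 0 -> 300
REPEAT 2 [
  -- iteration 1/2 --
  RT 30: heading 300 -> 270
  FD 2: (4,0) -> (4,-2) [heading=270, draw]
  -- iteration 2/2 --
  RT 30: heading 270 -> 240
  FD 2: (4,-2) -> (3,-3.732) [heading=240, draw]
]
BK 19: (3,-3.732) -> (12.5,12.722) [heading=240, draw]
FD 13: (12.5,12.722) -> (6,1.464) [heading=240, draw]
FD 2: (6,1.464) -> (5,-0.268) [heading=240, draw]
RT 72: heading 240 -> 168
FD 18: (5,-0.268) -> (-12.607,3.474) [heading=168, draw]
Final: pos=(-12.607,3.474), heading=168, 10 segment(s) drawn

Segment lengths:
  seg 1: (0,0) -> (-5,0), length = 5
  seg 2: (-5,0) -> (-19,0), length = 14
  seg 3: (-19,0) -> (-11,0), length = 8
  seg 4: (-11,0) -> (4,0), length = 15
  seg 5: (4,0) -> (4,-2), length = 2
  seg 6: (4,-2) -> (3,-3.732), length = 2
  seg 7: (3,-3.732) -> (12.5,12.722), length = 19
  seg 8: (12.5,12.722) -> (6,1.464), length = 13
  seg 9: (6,1.464) -> (5,-0.268), length = 2
  seg 10: (5,-0.268) -> (-12.607,3.474), length = 18
Total = 98

Answer: 98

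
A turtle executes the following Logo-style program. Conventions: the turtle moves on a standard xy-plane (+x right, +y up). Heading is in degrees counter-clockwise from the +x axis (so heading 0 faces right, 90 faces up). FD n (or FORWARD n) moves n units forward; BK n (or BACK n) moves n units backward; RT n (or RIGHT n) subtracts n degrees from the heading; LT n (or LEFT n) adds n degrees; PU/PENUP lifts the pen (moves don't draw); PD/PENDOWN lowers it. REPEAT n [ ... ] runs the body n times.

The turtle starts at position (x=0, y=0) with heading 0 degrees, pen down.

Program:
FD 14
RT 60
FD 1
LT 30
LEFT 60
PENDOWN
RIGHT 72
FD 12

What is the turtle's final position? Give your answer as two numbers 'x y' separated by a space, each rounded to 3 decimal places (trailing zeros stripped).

Executing turtle program step by step:
Start: pos=(0,0), heading=0, pen down
FD 14: (0,0) -> (14,0) [heading=0, draw]
RT 60: heading 0 -> 300
FD 1: (14,0) -> (14.5,-0.866) [heading=300, draw]
LT 30: heading 300 -> 330
LT 60: heading 330 -> 30
PD: pen down
RT 72: heading 30 -> 318
FD 12: (14.5,-0.866) -> (23.418,-8.896) [heading=318, draw]
Final: pos=(23.418,-8.896), heading=318, 3 segment(s) drawn

Answer: 23.418 -8.896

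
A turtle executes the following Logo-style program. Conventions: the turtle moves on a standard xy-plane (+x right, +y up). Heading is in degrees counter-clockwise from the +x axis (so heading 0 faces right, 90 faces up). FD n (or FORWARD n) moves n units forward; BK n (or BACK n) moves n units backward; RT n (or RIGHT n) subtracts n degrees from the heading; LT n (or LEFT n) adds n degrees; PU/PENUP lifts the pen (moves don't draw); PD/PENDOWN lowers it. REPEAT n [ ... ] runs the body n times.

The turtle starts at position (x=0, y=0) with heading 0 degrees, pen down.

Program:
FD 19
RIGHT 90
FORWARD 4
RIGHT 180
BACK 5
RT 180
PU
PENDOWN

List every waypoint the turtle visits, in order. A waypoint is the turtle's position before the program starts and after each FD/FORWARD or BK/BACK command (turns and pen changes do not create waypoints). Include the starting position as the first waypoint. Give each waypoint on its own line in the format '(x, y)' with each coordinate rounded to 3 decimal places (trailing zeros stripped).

Executing turtle program step by step:
Start: pos=(0,0), heading=0, pen down
FD 19: (0,0) -> (19,0) [heading=0, draw]
RT 90: heading 0 -> 270
FD 4: (19,0) -> (19,-4) [heading=270, draw]
RT 180: heading 270 -> 90
BK 5: (19,-4) -> (19,-9) [heading=90, draw]
RT 180: heading 90 -> 270
PU: pen up
PD: pen down
Final: pos=(19,-9), heading=270, 3 segment(s) drawn
Waypoints (4 total):
(0, 0)
(19, 0)
(19, -4)
(19, -9)

Answer: (0, 0)
(19, 0)
(19, -4)
(19, -9)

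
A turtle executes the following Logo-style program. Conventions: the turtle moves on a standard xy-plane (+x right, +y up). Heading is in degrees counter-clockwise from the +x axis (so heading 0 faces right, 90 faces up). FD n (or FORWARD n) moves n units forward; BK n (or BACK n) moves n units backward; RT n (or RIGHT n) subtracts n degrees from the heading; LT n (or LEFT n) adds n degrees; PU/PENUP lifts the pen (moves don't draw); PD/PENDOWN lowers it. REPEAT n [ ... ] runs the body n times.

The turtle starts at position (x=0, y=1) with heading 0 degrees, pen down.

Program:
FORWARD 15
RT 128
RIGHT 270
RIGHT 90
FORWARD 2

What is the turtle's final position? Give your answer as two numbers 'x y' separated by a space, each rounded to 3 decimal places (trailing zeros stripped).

Executing turtle program step by step:
Start: pos=(0,1), heading=0, pen down
FD 15: (0,1) -> (15,1) [heading=0, draw]
RT 128: heading 0 -> 232
RT 270: heading 232 -> 322
RT 90: heading 322 -> 232
FD 2: (15,1) -> (13.769,-0.576) [heading=232, draw]
Final: pos=(13.769,-0.576), heading=232, 2 segment(s) drawn

Answer: 13.769 -0.576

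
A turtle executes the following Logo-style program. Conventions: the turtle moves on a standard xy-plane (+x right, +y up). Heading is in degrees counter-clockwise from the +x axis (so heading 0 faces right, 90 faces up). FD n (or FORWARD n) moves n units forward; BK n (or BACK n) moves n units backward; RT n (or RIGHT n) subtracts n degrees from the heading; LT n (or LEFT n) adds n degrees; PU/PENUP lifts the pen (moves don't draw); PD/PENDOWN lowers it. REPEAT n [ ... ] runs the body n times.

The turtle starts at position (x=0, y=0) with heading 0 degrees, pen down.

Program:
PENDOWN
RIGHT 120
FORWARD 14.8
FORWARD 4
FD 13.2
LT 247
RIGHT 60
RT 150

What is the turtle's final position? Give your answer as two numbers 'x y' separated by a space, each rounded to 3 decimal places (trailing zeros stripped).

Answer: -16 -27.713

Derivation:
Executing turtle program step by step:
Start: pos=(0,0), heading=0, pen down
PD: pen down
RT 120: heading 0 -> 240
FD 14.8: (0,0) -> (-7.4,-12.817) [heading=240, draw]
FD 4: (-7.4,-12.817) -> (-9.4,-16.281) [heading=240, draw]
FD 13.2: (-9.4,-16.281) -> (-16,-27.713) [heading=240, draw]
LT 247: heading 240 -> 127
RT 60: heading 127 -> 67
RT 150: heading 67 -> 277
Final: pos=(-16,-27.713), heading=277, 3 segment(s) drawn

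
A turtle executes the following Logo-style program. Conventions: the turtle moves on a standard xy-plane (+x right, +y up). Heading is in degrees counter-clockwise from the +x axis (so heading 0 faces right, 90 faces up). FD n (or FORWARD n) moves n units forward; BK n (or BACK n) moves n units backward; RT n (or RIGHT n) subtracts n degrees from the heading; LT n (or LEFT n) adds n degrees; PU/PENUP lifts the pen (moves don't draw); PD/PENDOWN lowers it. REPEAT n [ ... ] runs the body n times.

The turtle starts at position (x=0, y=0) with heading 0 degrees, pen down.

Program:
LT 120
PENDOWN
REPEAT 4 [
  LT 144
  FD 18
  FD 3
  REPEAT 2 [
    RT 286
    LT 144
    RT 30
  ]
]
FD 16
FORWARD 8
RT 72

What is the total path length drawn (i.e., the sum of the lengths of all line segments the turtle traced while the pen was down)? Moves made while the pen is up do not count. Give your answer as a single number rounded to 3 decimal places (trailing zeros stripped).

Answer: 108

Derivation:
Executing turtle program step by step:
Start: pos=(0,0), heading=0, pen down
LT 120: heading 0 -> 120
PD: pen down
REPEAT 4 [
  -- iteration 1/4 --
  LT 144: heading 120 -> 264
  FD 18: (0,0) -> (-1.882,-17.901) [heading=264, draw]
  FD 3: (-1.882,-17.901) -> (-2.195,-20.885) [heading=264, draw]
  REPEAT 2 [
    -- iteration 1/2 --
    RT 286: heading 264 -> 338
    LT 144: heading 338 -> 122
    RT 30: heading 122 -> 92
    -- iteration 2/2 --
    RT 286: heading 92 -> 166
    LT 144: heading 166 -> 310
    RT 30: heading 310 -> 280
  ]
  -- iteration 2/4 --
  LT 144: heading 280 -> 64
  FD 18: (-2.195,-20.885) -> (5.696,-4.707) [heading=64, draw]
  FD 3: (5.696,-4.707) -> (7.011,-2.01) [heading=64, draw]
  REPEAT 2 [
    -- iteration 1/2 --
    RT 286: heading 64 -> 138
    LT 144: heading 138 -> 282
    RT 30: heading 282 -> 252
    -- iteration 2/2 --
    RT 286: heading 252 -> 326
    LT 144: heading 326 -> 110
    RT 30: heading 110 -> 80
  ]
  -- iteration 3/4 --
  LT 144: heading 80 -> 224
  FD 18: (7.011,-2.01) -> (-5.937,-14.514) [heading=224, draw]
  FD 3: (-5.937,-14.514) -> (-8.095,-16.598) [heading=224, draw]
  REPEAT 2 [
    -- iteration 1/2 --
    RT 286: heading 224 -> 298
    LT 144: heading 298 -> 82
    RT 30: heading 82 -> 52
    -- iteration 2/2 --
    RT 286: heading 52 -> 126
    LT 144: heading 126 -> 270
    RT 30: heading 270 -> 240
  ]
  -- iteration 4/4 --
  LT 144: heading 240 -> 24
  FD 18: (-8.095,-16.598) -> (8.348,-9.277) [heading=24, draw]
  FD 3: (8.348,-9.277) -> (11.089,-8.057) [heading=24, draw]
  REPEAT 2 [
    -- iteration 1/2 --
    RT 286: heading 24 -> 98
    LT 144: heading 98 -> 242
    RT 30: heading 242 -> 212
    -- iteration 2/2 --
    RT 286: heading 212 -> 286
    LT 144: heading 286 -> 70
    RT 30: heading 70 -> 40
  ]
]
FD 16: (11.089,-8.057) -> (23.346,2.228) [heading=40, draw]
FD 8: (23.346,2.228) -> (29.474,7.37) [heading=40, draw]
RT 72: heading 40 -> 328
Final: pos=(29.474,7.37), heading=328, 10 segment(s) drawn

Segment lengths:
  seg 1: (0,0) -> (-1.882,-17.901), length = 18
  seg 2: (-1.882,-17.901) -> (-2.195,-20.885), length = 3
  seg 3: (-2.195,-20.885) -> (5.696,-4.707), length = 18
  seg 4: (5.696,-4.707) -> (7.011,-2.01), length = 3
  seg 5: (7.011,-2.01) -> (-5.937,-14.514), length = 18
  seg 6: (-5.937,-14.514) -> (-8.095,-16.598), length = 3
  seg 7: (-8.095,-16.598) -> (8.348,-9.277), length = 18
  seg 8: (8.348,-9.277) -> (11.089,-8.057), length = 3
  seg 9: (11.089,-8.057) -> (23.346,2.228), length = 16
  seg 10: (23.346,2.228) -> (29.474,7.37), length = 8
Total = 108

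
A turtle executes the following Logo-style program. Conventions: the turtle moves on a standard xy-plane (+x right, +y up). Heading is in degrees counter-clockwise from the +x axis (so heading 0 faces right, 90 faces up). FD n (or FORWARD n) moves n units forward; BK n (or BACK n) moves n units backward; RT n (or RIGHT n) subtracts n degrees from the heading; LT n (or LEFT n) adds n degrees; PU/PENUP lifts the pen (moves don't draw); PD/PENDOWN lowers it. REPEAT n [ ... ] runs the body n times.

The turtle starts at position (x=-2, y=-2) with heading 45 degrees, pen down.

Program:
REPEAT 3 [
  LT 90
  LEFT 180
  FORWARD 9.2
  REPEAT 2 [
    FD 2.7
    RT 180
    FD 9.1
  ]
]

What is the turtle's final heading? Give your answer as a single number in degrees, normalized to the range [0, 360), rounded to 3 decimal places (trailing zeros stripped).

Answer: 135

Derivation:
Executing turtle program step by step:
Start: pos=(-2,-2), heading=45, pen down
REPEAT 3 [
  -- iteration 1/3 --
  LT 90: heading 45 -> 135
  LT 180: heading 135 -> 315
  FD 9.2: (-2,-2) -> (4.505,-8.505) [heading=315, draw]
  REPEAT 2 [
    -- iteration 1/2 --
    FD 2.7: (4.505,-8.505) -> (6.415,-10.415) [heading=315, draw]
    RT 180: heading 315 -> 135
    FD 9.1: (6.415,-10.415) -> (-0.02,-3.98) [heading=135, draw]
    -- iteration 2/2 --
    FD 2.7: (-0.02,-3.98) -> (-1.929,-2.071) [heading=135, draw]
    RT 180: heading 135 -> 315
    FD 9.1: (-1.929,-2.071) -> (4.505,-8.505) [heading=315, draw]
  ]
  -- iteration 2/3 --
  LT 90: heading 315 -> 45
  LT 180: heading 45 -> 225
  FD 9.2: (4.505,-8.505) -> (-2,-15.011) [heading=225, draw]
  REPEAT 2 [
    -- iteration 1/2 --
    FD 2.7: (-2,-15.011) -> (-3.909,-16.92) [heading=225, draw]
    RT 180: heading 225 -> 45
    FD 9.1: (-3.909,-16.92) -> (2.525,-10.485) [heading=45, draw]
    -- iteration 2/2 --
    FD 2.7: (2.525,-10.485) -> (4.435,-8.576) [heading=45, draw]
    RT 180: heading 45 -> 225
    FD 9.1: (4.435,-8.576) -> (-2,-15.011) [heading=225, draw]
  ]
  -- iteration 3/3 --
  LT 90: heading 225 -> 315
  LT 180: heading 315 -> 135
  FD 9.2: (-2,-15.011) -> (-8.505,-8.505) [heading=135, draw]
  REPEAT 2 [
    -- iteration 1/2 --
    FD 2.7: (-8.505,-8.505) -> (-10.415,-6.596) [heading=135, draw]
    RT 180: heading 135 -> 315
    FD 9.1: (-10.415,-6.596) -> (-3.98,-13.031) [heading=315, draw]
    -- iteration 2/2 --
    FD 2.7: (-3.98,-13.031) -> (-2.071,-14.94) [heading=315, draw]
    RT 180: heading 315 -> 135
    FD 9.1: (-2.071,-14.94) -> (-8.505,-8.505) [heading=135, draw]
  ]
]
Final: pos=(-8.505,-8.505), heading=135, 15 segment(s) drawn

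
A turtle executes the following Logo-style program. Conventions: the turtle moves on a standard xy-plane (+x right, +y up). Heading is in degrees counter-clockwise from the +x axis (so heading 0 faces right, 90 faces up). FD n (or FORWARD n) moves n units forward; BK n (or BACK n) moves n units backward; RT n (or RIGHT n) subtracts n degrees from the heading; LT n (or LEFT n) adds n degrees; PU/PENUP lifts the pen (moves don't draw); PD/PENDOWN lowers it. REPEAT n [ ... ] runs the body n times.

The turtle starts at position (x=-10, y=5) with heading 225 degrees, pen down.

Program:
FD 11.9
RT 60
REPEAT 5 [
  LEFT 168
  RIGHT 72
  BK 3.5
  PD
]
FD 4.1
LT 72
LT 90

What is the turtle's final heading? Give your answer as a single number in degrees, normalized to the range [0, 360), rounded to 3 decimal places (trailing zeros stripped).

Answer: 87

Derivation:
Executing turtle program step by step:
Start: pos=(-10,5), heading=225, pen down
FD 11.9: (-10,5) -> (-18.415,-3.415) [heading=225, draw]
RT 60: heading 225 -> 165
REPEAT 5 [
  -- iteration 1/5 --
  LT 168: heading 165 -> 333
  RT 72: heading 333 -> 261
  BK 3.5: (-18.415,-3.415) -> (-17.867,0.042) [heading=261, draw]
  PD: pen down
  -- iteration 2/5 --
  LT 168: heading 261 -> 69
  RT 72: heading 69 -> 357
  BK 3.5: (-17.867,0.042) -> (-21.362,0.226) [heading=357, draw]
  PD: pen down
  -- iteration 3/5 --
  LT 168: heading 357 -> 165
  RT 72: heading 165 -> 93
  BK 3.5: (-21.362,0.226) -> (-21.179,-3.27) [heading=93, draw]
  PD: pen down
  -- iteration 4/5 --
  LT 168: heading 93 -> 261
  RT 72: heading 261 -> 189
  BK 3.5: (-21.179,-3.27) -> (-17.722,-2.722) [heading=189, draw]
  PD: pen down
  -- iteration 5/5 --
  LT 168: heading 189 -> 357
  RT 72: heading 357 -> 285
  BK 3.5: (-17.722,-2.722) -> (-18.628,0.659) [heading=285, draw]
  PD: pen down
]
FD 4.1: (-18.628,0.659) -> (-17.567,-3.302) [heading=285, draw]
LT 72: heading 285 -> 357
LT 90: heading 357 -> 87
Final: pos=(-17.567,-3.302), heading=87, 7 segment(s) drawn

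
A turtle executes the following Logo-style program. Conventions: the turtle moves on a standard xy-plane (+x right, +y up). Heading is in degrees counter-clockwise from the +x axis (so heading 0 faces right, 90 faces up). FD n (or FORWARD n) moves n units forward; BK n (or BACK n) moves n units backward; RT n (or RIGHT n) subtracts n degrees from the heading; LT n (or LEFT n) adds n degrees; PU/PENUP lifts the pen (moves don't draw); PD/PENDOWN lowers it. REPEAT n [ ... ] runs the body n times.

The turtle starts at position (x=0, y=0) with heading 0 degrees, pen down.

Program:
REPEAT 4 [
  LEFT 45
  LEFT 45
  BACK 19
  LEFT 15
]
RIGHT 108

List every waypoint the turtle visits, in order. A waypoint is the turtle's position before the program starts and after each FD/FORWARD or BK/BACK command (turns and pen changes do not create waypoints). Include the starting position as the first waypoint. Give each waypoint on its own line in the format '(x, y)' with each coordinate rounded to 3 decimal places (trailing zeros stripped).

Executing turtle program step by step:
Start: pos=(0,0), heading=0, pen down
REPEAT 4 [
  -- iteration 1/4 --
  LT 45: heading 0 -> 45
  LT 45: heading 45 -> 90
  BK 19: (0,0) -> (0,-19) [heading=90, draw]
  LT 15: heading 90 -> 105
  -- iteration 2/4 --
  LT 45: heading 105 -> 150
  LT 45: heading 150 -> 195
  BK 19: (0,-19) -> (18.353,-14.082) [heading=195, draw]
  LT 15: heading 195 -> 210
  -- iteration 3/4 --
  LT 45: heading 210 -> 255
  LT 45: heading 255 -> 300
  BK 19: (18.353,-14.082) -> (8.853,2.372) [heading=300, draw]
  LT 15: heading 300 -> 315
  -- iteration 4/4 --
  LT 45: heading 315 -> 0
  LT 45: heading 0 -> 45
  BK 19: (8.853,2.372) -> (-4.582,-11.063) [heading=45, draw]
  LT 15: heading 45 -> 60
]
RT 108: heading 60 -> 312
Final: pos=(-4.582,-11.063), heading=312, 4 segment(s) drawn
Waypoints (5 total):
(0, 0)
(0, -19)
(18.353, -14.082)
(8.853, 2.372)
(-4.582, -11.063)

Answer: (0, 0)
(0, -19)
(18.353, -14.082)
(8.853, 2.372)
(-4.582, -11.063)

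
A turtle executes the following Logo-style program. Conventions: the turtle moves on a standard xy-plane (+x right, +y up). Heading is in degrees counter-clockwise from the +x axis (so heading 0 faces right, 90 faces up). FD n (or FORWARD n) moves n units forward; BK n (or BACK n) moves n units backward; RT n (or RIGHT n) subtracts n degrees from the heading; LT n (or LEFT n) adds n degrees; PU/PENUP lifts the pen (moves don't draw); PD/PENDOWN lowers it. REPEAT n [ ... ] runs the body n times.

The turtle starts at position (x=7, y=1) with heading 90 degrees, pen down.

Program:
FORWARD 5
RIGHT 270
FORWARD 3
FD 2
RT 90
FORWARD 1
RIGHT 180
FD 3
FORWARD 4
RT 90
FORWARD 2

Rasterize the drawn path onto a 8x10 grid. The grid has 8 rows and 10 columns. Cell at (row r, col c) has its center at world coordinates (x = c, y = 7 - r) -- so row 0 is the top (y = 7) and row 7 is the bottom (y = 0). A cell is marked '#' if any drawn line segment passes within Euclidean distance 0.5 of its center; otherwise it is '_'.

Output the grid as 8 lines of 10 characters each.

Answer: __#_______
__######__
__#____#__
__#____#__
__#____#__
__#____#__
__#____#__
###_______

Derivation:
Segment 0: (7,1) -> (7,6)
Segment 1: (7,6) -> (4,6)
Segment 2: (4,6) -> (2,6)
Segment 3: (2,6) -> (2,7)
Segment 4: (2,7) -> (2,4)
Segment 5: (2,4) -> (2,0)
Segment 6: (2,0) -> (0,-0)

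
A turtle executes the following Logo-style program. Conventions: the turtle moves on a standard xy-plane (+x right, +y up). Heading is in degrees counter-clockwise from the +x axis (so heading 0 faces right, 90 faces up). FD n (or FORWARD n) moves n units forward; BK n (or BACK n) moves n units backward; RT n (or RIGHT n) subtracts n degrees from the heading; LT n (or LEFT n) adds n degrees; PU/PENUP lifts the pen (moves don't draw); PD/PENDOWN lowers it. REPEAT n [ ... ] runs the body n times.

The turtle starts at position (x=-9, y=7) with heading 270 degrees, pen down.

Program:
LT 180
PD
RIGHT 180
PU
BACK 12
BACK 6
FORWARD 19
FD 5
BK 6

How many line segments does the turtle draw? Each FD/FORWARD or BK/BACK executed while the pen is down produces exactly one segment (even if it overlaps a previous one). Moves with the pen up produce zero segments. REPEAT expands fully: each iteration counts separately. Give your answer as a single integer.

Answer: 0

Derivation:
Executing turtle program step by step:
Start: pos=(-9,7), heading=270, pen down
LT 180: heading 270 -> 90
PD: pen down
RT 180: heading 90 -> 270
PU: pen up
BK 12: (-9,7) -> (-9,19) [heading=270, move]
BK 6: (-9,19) -> (-9,25) [heading=270, move]
FD 19: (-9,25) -> (-9,6) [heading=270, move]
FD 5: (-9,6) -> (-9,1) [heading=270, move]
BK 6: (-9,1) -> (-9,7) [heading=270, move]
Final: pos=(-9,7), heading=270, 0 segment(s) drawn
Segments drawn: 0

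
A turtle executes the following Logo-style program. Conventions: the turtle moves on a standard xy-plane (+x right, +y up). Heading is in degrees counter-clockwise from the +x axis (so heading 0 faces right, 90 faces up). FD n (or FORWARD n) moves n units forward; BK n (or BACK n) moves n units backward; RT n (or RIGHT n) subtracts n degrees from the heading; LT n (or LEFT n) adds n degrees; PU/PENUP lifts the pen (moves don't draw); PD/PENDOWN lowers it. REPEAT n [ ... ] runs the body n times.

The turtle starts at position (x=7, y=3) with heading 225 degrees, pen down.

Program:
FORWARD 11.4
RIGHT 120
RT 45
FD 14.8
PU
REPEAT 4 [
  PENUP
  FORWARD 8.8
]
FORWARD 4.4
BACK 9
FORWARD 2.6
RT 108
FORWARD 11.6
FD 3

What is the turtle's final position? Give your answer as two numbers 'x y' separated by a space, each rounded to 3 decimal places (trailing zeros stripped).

Executing turtle program step by step:
Start: pos=(7,3), heading=225, pen down
FD 11.4: (7,3) -> (-1.061,-5.061) [heading=225, draw]
RT 120: heading 225 -> 105
RT 45: heading 105 -> 60
FD 14.8: (-1.061,-5.061) -> (6.339,7.756) [heading=60, draw]
PU: pen up
REPEAT 4 [
  -- iteration 1/4 --
  PU: pen up
  FD 8.8: (6.339,7.756) -> (10.739,15.377) [heading=60, move]
  -- iteration 2/4 --
  PU: pen up
  FD 8.8: (10.739,15.377) -> (15.139,22.998) [heading=60, move]
  -- iteration 3/4 --
  PU: pen up
  FD 8.8: (15.139,22.998) -> (19.539,30.619) [heading=60, move]
  -- iteration 4/4 --
  PU: pen up
  FD 8.8: (19.539,30.619) -> (23.939,38.24) [heading=60, move]
]
FD 4.4: (23.939,38.24) -> (26.139,42.051) [heading=60, move]
BK 9: (26.139,42.051) -> (21.639,34.257) [heading=60, move]
FD 2.6: (21.639,34.257) -> (22.939,36.508) [heading=60, move]
RT 108: heading 60 -> 312
FD 11.6: (22.939,36.508) -> (30.701,27.888) [heading=312, move]
FD 3: (30.701,27.888) -> (32.708,25.658) [heading=312, move]
Final: pos=(32.708,25.658), heading=312, 2 segment(s) drawn

Answer: 32.708 25.658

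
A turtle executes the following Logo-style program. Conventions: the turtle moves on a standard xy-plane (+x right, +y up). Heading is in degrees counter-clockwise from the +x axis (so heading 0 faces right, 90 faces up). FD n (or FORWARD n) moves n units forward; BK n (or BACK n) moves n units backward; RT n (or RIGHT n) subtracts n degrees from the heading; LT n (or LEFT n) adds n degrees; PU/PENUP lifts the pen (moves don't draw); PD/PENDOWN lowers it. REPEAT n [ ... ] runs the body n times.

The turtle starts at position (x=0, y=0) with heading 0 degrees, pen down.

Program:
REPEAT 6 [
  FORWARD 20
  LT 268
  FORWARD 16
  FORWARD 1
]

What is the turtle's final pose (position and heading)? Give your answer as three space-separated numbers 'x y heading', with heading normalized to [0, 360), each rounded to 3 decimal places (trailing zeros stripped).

Executing turtle program step by step:
Start: pos=(0,0), heading=0, pen down
REPEAT 6 [
  -- iteration 1/6 --
  FD 20: (0,0) -> (20,0) [heading=0, draw]
  LT 268: heading 0 -> 268
  FD 16: (20,0) -> (19.442,-15.99) [heading=268, draw]
  FD 1: (19.442,-15.99) -> (19.407,-16.99) [heading=268, draw]
  -- iteration 2/6 --
  FD 20: (19.407,-16.99) -> (18.709,-36.977) [heading=268, draw]
  LT 268: heading 268 -> 176
  FD 16: (18.709,-36.977) -> (2.748,-35.861) [heading=176, draw]
  FD 1: (2.748,-35.861) -> (1.75,-35.792) [heading=176, draw]
  -- iteration 3/6 --
  FD 20: (1.75,-35.792) -> (-18.201,-34.396) [heading=176, draw]
  LT 268: heading 176 -> 84
  FD 16: (-18.201,-34.396) -> (-16.529,-18.484) [heading=84, draw]
  FD 1: (-16.529,-18.484) -> (-16.424,-17.49) [heading=84, draw]
  -- iteration 4/6 --
  FD 20: (-16.424,-17.49) -> (-14.334,2.401) [heading=84, draw]
  LT 268: heading 84 -> 352
  FD 16: (-14.334,2.401) -> (1.511,0.174) [heading=352, draw]
  FD 1: (1.511,0.174) -> (2.501,0.035) [heading=352, draw]
  -- iteration 5/6 --
  FD 20: (2.501,0.035) -> (22.306,-2.749) [heading=352, draw]
  LT 268: heading 352 -> 260
  FD 16: (22.306,-2.749) -> (19.528,-18.505) [heading=260, draw]
  FD 1: (19.528,-18.505) -> (19.354,-19.49) [heading=260, draw]
  -- iteration 6/6 --
  FD 20: (19.354,-19.49) -> (15.881,-39.186) [heading=260, draw]
  LT 268: heading 260 -> 168
  FD 16: (15.881,-39.186) -> (0.231,-35.86) [heading=168, draw]
  FD 1: (0.231,-35.86) -> (-0.747,-35.652) [heading=168, draw]
]
Final: pos=(-0.747,-35.652), heading=168, 18 segment(s) drawn

Answer: -0.747 -35.652 168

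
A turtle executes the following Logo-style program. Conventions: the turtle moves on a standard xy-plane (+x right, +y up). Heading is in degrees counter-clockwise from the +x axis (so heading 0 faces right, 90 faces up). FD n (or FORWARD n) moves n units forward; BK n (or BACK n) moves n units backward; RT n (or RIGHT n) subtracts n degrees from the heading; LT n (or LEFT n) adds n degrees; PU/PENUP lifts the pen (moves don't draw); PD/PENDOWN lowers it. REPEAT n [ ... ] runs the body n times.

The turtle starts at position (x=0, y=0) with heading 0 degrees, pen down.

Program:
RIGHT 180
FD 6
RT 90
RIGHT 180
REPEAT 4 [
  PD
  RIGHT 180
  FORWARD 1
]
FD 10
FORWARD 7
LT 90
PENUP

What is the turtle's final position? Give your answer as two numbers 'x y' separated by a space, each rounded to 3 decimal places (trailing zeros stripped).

Answer: -6 -17

Derivation:
Executing turtle program step by step:
Start: pos=(0,0), heading=0, pen down
RT 180: heading 0 -> 180
FD 6: (0,0) -> (-6,0) [heading=180, draw]
RT 90: heading 180 -> 90
RT 180: heading 90 -> 270
REPEAT 4 [
  -- iteration 1/4 --
  PD: pen down
  RT 180: heading 270 -> 90
  FD 1: (-6,0) -> (-6,1) [heading=90, draw]
  -- iteration 2/4 --
  PD: pen down
  RT 180: heading 90 -> 270
  FD 1: (-6,1) -> (-6,0) [heading=270, draw]
  -- iteration 3/4 --
  PD: pen down
  RT 180: heading 270 -> 90
  FD 1: (-6,0) -> (-6,1) [heading=90, draw]
  -- iteration 4/4 --
  PD: pen down
  RT 180: heading 90 -> 270
  FD 1: (-6,1) -> (-6,0) [heading=270, draw]
]
FD 10: (-6,0) -> (-6,-10) [heading=270, draw]
FD 7: (-6,-10) -> (-6,-17) [heading=270, draw]
LT 90: heading 270 -> 0
PU: pen up
Final: pos=(-6,-17), heading=0, 7 segment(s) drawn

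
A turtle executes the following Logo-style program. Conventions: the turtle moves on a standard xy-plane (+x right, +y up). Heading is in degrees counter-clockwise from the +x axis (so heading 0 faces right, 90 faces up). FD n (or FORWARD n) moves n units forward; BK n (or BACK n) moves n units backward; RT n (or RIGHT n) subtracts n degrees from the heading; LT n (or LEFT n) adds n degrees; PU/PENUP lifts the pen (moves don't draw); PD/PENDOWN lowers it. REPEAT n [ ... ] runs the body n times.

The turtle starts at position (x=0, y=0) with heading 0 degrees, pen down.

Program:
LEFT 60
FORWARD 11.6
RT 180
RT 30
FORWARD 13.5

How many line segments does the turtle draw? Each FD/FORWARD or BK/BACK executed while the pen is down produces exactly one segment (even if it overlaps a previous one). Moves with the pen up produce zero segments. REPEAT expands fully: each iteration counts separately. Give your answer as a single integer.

Executing turtle program step by step:
Start: pos=(0,0), heading=0, pen down
LT 60: heading 0 -> 60
FD 11.6: (0,0) -> (5.8,10.046) [heading=60, draw]
RT 180: heading 60 -> 240
RT 30: heading 240 -> 210
FD 13.5: (5.8,10.046) -> (-5.891,3.296) [heading=210, draw]
Final: pos=(-5.891,3.296), heading=210, 2 segment(s) drawn
Segments drawn: 2

Answer: 2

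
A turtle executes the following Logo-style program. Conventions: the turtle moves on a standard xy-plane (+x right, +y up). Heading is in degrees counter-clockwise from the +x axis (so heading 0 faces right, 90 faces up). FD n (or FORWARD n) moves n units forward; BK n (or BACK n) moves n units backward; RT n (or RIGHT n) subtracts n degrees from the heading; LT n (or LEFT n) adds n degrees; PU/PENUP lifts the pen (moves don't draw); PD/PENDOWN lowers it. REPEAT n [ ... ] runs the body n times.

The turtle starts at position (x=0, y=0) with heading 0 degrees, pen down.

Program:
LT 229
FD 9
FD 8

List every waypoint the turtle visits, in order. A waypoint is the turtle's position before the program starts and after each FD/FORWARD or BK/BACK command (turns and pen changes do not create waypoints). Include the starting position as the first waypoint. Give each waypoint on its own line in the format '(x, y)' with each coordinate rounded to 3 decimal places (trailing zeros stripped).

Executing turtle program step by step:
Start: pos=(0,0), heading=0, pen down
LT 229: heading 0 -> 229
FD 9: (0,0) -> (-5.905,-6.792) [heading=229, draw]
FD 8: (-5.905,-6.792) -> (-11.153,-12.83) [heading=229, draw]
Final: pos=(-11.153,-12.83), heading=229, 2 segment(s) drawn
Waypoints (3 total):
(0, 0)
(-5.905, -6.792)
(-11.153, -12.83)

Answer: (0, 0)
(-5.905, -6.792)
(-11.153, -12.83)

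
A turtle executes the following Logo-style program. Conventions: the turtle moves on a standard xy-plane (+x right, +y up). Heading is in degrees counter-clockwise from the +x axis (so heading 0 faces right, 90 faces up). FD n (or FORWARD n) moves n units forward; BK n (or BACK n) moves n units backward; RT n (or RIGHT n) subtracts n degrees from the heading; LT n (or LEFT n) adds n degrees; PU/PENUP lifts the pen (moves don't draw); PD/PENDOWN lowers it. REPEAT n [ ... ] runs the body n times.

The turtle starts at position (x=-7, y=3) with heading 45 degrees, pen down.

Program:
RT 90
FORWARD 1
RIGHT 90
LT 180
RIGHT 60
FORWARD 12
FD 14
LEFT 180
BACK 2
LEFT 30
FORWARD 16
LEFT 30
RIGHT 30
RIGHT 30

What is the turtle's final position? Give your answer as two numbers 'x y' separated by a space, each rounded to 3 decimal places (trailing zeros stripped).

Answer: 5.298 -9.095

Derivation:
Executing turtle program step by step:
Start: pos=(-7,3), heading=45, pen down
RT 90: heading 45 -> 315
FD 1: (-7,3) -> (-6.293,2.293) [heading=315, draw]
RT 90: heading 315 -> 225
LT 180: heading 225 -> 45
RT 60: heading 45 -> 345
FD 12: (-6.293,2.293) -> (5.298,-0.813) [heading=345, draw]
FD 14: (5.298,-0.813) -> (18.821,-4.436) [heading=345, draw]
LT 180: heading 345 -> 165
BK 2: (18.821,-4.436) -> (20.753,-4.954) [heading=165, draw]
LT 30: heading 165 -> 195
FD 16: (20.753,-4.954) -> (5.298,-9.095) [heading=195, draw]
LT 30: heading 195 -> 225
RT 30: heading 225 -> 195
RT 30: heading 195 -> 165
Final: pos=(5.298,-9.095), heading=165, 5 segment(s) drawn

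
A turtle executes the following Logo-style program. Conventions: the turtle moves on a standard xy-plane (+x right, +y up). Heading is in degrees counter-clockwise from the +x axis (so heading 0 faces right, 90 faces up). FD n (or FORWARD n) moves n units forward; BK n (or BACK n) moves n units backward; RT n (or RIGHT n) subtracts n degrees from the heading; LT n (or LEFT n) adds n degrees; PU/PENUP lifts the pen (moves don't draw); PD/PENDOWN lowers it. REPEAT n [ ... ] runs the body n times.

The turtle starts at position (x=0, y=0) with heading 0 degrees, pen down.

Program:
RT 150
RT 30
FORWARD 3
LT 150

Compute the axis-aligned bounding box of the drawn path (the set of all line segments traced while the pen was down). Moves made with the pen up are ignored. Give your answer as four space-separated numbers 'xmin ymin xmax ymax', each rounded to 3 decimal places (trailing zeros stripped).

Executing turtle program step by step:
Start: pos=(0,0), heading=0, pen down
RT 150: heading 0 -> 210
RT 30: heading 210 -> 180
FD 3: (0,0) -> (-3,0) [heading=180, draw]
LT 150: heading 180 -> 330
Final: pos=(-3,0), heading=330, 1 segment(s) drawn

Segment endpoints: x in {-3, 0}, y in {0, 0}
xmin=-3, ymin=0, xmax=0, ymax=0

Answer: -3 0 0 0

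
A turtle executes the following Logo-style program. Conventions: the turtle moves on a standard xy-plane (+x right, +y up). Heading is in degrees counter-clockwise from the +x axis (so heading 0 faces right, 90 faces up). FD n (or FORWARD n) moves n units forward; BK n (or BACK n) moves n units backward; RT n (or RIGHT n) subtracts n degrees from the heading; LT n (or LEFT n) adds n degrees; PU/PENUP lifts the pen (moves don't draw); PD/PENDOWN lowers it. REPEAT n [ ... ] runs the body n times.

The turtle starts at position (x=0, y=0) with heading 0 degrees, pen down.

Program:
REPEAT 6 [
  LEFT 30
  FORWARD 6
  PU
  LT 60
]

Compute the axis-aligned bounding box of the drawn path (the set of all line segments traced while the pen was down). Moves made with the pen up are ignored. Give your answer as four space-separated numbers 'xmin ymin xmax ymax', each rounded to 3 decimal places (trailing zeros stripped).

Executing turtle program step by step:
Start: pos=(0,0), heading=0, pen down
REPEAT 6 [
  -- iteration 1/6 --
  LT 30: heading 0 -> 30
  FD 6: (0,0) -> (5.196,3) [heading=30, draw]
  PU: pen up
  LT 60: heading 30 -> 90
  -- iteration 2/6 --
  LT 30: heading 90 -> 120
  FD 6: (5.196,3) -> (2.196,8.196) [heading=120, move]
  PU: pen up
  LT 60: heading 120 -> 180
  -- iteration 3/6 --
  LT 30: heading 180 -> 210
  FD 6: (2.196,8.196) -> (-3,5.196) [heading=210, move]
  PU: pen up
  LT 60: heading 210 -> 270
  -- iteration 4/6 --
  LT 30: heading 270 -> 300
  FD 6: (-3,5.196) -> (0,0) [heading=300, move]
  PU: pen up
  LT 60: heading 300 -> 0
  -- iteration 5/6 --
  LT 30: heading 0 -> 30
  FD 6: (0,0) -> (5.196,3) [heading=30, move]
  PU: pen up
  LT 60: heading 30 -> 90
  -- iteration 6/6 --
  LT 30: heading 90 -> 120
  FD 6: (5.196,3) -> (2.196,8.196) [heading=120, move]
  PU: pen up
  LT 60: heading 120 -> 180
]
Final: pos=(2.196,8.196), heading=180, 1 segment(s) drawn

Segment endpoints: x in {0, 5.196}, y in {0, 3}
xmin=0, ymin=0, xmax=5.196, ymax=3

Answer: 0 0 5.196 3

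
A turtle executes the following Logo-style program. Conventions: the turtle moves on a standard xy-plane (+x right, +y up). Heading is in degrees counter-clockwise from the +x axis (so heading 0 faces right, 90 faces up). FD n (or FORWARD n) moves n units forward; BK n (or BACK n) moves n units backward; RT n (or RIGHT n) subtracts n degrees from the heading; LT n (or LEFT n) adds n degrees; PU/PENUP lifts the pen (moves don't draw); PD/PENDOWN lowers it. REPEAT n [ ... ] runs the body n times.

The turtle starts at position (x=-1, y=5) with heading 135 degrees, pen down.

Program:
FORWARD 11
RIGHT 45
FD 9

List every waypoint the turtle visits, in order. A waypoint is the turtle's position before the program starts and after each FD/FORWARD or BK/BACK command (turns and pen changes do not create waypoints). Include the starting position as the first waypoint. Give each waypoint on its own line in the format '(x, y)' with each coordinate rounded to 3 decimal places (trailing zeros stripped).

Executing turtle program step by step:
Start: pos=(-1,5), heading=135, pen down
FD 11: (-1,5) -> (-8.778,12.778) [heading=135, draw]
RT 45: heading 135 -> 90
FD 9: (-8.778,12.778) -> (-8.778,21.778) [heading=90, draw]
Final: pos=(-8.778,21.778), heading=90, 2 segment(s) drawn
Waypoints (3 total):
(-1, 5)
(-8.778, 12.778)
(-8.778, 21.778)

Answer: (-1, 5)
(-8.778, 12.778)
(-8.778, 21.778)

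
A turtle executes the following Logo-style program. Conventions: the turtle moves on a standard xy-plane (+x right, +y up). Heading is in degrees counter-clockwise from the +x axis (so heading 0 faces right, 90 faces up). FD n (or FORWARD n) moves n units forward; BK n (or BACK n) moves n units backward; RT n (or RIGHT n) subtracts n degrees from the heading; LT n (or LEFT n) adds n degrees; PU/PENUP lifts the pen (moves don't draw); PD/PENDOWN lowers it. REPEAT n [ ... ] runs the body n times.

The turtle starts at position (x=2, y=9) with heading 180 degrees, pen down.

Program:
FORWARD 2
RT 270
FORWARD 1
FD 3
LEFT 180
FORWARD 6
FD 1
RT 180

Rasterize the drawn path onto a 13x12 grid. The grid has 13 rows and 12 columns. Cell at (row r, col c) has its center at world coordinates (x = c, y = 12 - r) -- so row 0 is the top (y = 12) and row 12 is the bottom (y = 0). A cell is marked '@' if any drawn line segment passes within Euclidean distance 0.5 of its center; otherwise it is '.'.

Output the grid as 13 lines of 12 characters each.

Answer: @...........
@...........
@...........
@@@.........
@...........
@...........
@...........
@...........
............
............
............
............
............

Derivation:
Segment 0: (2,9) -> (0,9)
Segment 1: (0,9) -> (0,8)
Segment 2: (0,8) -> (0,5)
Segment 3: (0,5) -> (0,11)
Segment 4: (0,11) -> (0,12)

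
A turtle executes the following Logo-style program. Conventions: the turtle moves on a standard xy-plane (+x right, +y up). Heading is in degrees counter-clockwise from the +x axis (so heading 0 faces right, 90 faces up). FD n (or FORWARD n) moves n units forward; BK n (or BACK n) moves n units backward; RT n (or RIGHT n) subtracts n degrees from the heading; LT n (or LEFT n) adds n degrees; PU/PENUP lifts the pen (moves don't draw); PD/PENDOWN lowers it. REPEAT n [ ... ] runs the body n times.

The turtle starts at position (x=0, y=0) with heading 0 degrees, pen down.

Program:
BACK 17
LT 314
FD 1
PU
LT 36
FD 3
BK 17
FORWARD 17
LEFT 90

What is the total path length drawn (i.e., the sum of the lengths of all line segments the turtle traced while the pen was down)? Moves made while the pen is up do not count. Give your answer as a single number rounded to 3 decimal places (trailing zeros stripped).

Answer: 18

Derivation:
Executing turtle program step by step:
Start: pos=(0,0), heading=0, pen down
BK 17: (0,0) -> (-17,0) [heading=0, draw]
LT 314: heading 0 -> 314
FD 1: (-17,0) -> (-16.305,-0.719) [heading=314, draw]
PU: pen up
LT 36: heading 314 -> 350
FD 3: (-16.305,-0.719) -> (-13.351,-1.24) [heading=350, move]
BK 17: (-13.351,-1.24) -> (-30.093,1.712) [heading=350, move]
FD 17: (-30.093,1.712) -> (-13.351,-1.24) [heading=350, move]
LT 90: heading 350 -> 80
Final: pos=(-13.351,-1.24), heading=80, 2 segment(s) drawn

Segment lengths:
  seg 1: (0,0) -> (-17,0), length = 17
  seg 2: (-17,0) -> (-16.305,-0.719), length = 1
Total = 18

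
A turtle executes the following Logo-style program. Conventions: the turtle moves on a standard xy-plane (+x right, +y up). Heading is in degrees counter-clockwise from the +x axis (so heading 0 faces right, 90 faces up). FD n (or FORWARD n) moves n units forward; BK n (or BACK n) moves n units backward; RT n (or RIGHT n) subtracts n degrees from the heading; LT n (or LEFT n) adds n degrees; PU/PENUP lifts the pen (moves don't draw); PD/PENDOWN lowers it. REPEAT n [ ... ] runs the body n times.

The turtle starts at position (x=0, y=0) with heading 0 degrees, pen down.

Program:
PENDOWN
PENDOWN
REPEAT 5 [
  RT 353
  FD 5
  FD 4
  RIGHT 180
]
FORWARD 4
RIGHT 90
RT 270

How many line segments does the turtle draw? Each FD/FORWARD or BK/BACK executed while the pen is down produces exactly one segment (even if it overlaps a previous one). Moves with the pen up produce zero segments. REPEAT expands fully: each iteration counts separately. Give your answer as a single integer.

Answer: 11

Derivation:
Executing turtle program step by step:
Start: pos=(0,0), heading=0, pen down
PD: pen down
PD: pen down
REPEAT 5 [
  -- iteration 1/5 --
  RT 353: heading 0 -> 7
  FD 5: (0,0) -> (4.963,0.609) [heading=7, draw]
  FD 4: (4.963,0.609) -> (8.933,1.097) [heading=7, draw]
  RT 180: heading 7 -> 187
  -- iteration 2/5 --
  RT 353: heading 187 -> 194
  FD 5: (8.933,1.097) -> (4.081,-0.113) [heading=194, draw]
  FD 4: (4.081,-0.113) -> (0.2,-1.08) [heading=194, draw]
  RT 180: heading 194 -> 14
  -- iteration 3/5 --
  RT 353: heading 14 -> 21
  FD 5: (0.2,-1.08) -> (4.868,0.711) [heading=21, draw]
  FD 4: (4.868,0.711) -> (8.602,2.145) [heading=21, draw]
  RT 180: heading 21 -> 201
  -- iteration 4/5 --
  RT 353: heading 201 -> 208
  FD 5: (8.602,2.145) -> (4.188,-0.203) [heading=208, draw]
  FD 4: (4.188,-0.203) -> (0.656,-2.08) [heading=208, draw]
  RT 180: heading 208 -> 28
  -- iteration 5/5 --
  RT 353: heading 28 -> 35
  FD 5: (0.656,-2.08) -> (4.752,0.787) [heading=35, draw]
  FD 4: (4.752,0.787) -> (8.028,3.082) [heading=35, draw]
  RT 180: heading 35 -> 215
]
FD 4: (8.028,3.082) -> (4.752,0.787) [heading=215, draw]
RT 90: heading 215 -> 125
RT 270: heading 125 -> 215
Final: pos=(4.752,0.787), heading=215, 11 segment(s) drawn
Segments drawn: 11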